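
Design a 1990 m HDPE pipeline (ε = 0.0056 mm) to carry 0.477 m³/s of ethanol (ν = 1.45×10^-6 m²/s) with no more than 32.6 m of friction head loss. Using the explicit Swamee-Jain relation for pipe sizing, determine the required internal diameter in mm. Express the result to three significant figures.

Swamee-Jain (Type III): D = 0.66·[ε^1.25·(LQ²/(gh_f))^4.75 + ν·Q^9.4·(L/(gh_f))^5.2]^0.04
LQ²/(gh_f) = 1.416; L/(gh_f) = 6.223
Term 1 = ε^1.25·(…)^4.75 = 1.42×10^-6; Term 2 = ν·Q^9.4·(…)^5.2 = 1.85×10^-5
D = 0.66·(1.42×10^-6 + 1.85×10^-5)^0.04 = 0.4281 m = 428 mm
Check: V = 3.31 m/s, Re = 9.78×10^5, f = 0.01196, h_f = 31.1 m ≈ 32.6 m ✓

D ≈ 428 mm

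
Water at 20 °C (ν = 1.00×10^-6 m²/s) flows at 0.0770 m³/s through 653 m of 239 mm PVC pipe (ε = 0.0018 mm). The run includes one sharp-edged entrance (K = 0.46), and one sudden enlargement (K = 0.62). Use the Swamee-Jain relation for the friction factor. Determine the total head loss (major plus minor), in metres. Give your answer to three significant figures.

H_L ≈ 5.77 m

V = 4Q/(πD²) = 1.716 m/s; V²/2g = 0.1501 m
Re = 4.10×10^5, ε/D = 7.53×10^-6 → f = 0.01367 (Swamee-Jain)
Major: h_f = f(L/D)·V²/2g = 0.01367·2732·0.1501 = 5.610 m
Minor: ΣK = 1.08; h_m = ΣK·V²/2g = 0.1622 m
Total H_L = 5.610 + 0.1622 = 5.772 m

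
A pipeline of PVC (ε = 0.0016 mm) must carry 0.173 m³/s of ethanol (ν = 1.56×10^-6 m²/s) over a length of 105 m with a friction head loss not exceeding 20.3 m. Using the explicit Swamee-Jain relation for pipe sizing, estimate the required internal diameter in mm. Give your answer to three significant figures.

Swamee-Jain (Type III): D = 0.66·[ε^1.25·(LQ²/(gh_f))^4.75 + ν·Q^9.4·(L/(gh_f))^5.2]^0.04
LQ²/(gh_f) = 0.01578; L/(gh_f) = 0.5273
Term 1 = ε^1.25·(…)^4.75 = 1.57×10^-16; Term 2 = ν·Q^9.4·(…)^5.2 = 3.85×10^-15
D = 0.66·(1.57×10^-16 + 3.85×10^-15)^0.04 = 0.1752 m = 175 mm
Check: V = 7.17 m/s, Re = 8.06×10^5, f = 0.01224, h_f = 19.2 m ≈ 20.3 m ✓

D ≈ 175 mm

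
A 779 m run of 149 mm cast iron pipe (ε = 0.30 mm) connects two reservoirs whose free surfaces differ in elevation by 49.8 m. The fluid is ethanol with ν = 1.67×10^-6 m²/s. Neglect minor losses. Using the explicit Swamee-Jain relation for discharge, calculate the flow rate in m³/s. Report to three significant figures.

Swamee-Jain (Type II): Q = -0.965·√(gD⁵h_f/L)·ln[ε/(3.7D) + √(3.17ν²L/(gD³h_f))]
√(gD⁵h_f/L) = √(9.81·0.149⁵·49.8/779) = 0.006787
ε/(3.7D) = 5.44×10^-4; √(3.17ν²L/(gD³h_f)) = 6.53×10^-5
Q = -0.965·0.006787·ln(6.094×10^-4) = 0.04848 m³/s
Check: V = 2.78 m/s, Re = 2.48×10^5, f = 0.02434, h_f = 50.2 m ≈ 49.8 m ✓

Q ≈ 0.0485 m³/s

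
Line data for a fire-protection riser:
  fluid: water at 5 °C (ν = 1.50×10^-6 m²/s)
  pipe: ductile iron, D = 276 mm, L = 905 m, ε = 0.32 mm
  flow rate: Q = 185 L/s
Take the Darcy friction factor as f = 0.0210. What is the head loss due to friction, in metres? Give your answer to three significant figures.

h_f ≈ 33.6 m

V = 4Q/(πD²) = 4·0.185/(π·0.276²) = 3.092 m/s
h_f = f(L/D)V²/(2g) = 0.02100·(905/0.276)·3.092²/(2·9.81) = 33.56 m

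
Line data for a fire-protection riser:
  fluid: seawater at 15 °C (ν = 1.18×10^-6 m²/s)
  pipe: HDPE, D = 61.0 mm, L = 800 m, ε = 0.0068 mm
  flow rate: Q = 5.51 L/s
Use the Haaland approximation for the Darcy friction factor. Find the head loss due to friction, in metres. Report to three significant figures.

V = 4Q/(πD²) = 4·0.00551/(π·0.0610²) = 1.885 m/s
Re = VD/ν = 1.885·0.0610/1.18×10^-6 = 9.75×10^4 → turbulent
ε/D = 0.0068/61.0 = 1.11×10^-4
Haaland: f = 0.01841
h_f = f(L/D)V²/(2g) = 0.01841·(800/0.0610)·1.885²/(2·9.81) = 43.74 m

h_f ≈ 43.7 m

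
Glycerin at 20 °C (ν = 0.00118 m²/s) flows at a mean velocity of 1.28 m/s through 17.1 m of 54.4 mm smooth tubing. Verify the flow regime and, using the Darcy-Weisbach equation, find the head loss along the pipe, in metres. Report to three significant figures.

Re = VD/ν = 1.28·0.05440/0.00118 = 59.0 → laminar (Re < 2300)
f = 64/Re = 1.085
h_f = f(L/D)V²/(2g) = 1.085·(17.1/0.05440)·1.28²/(2·9.81) = 28.47 m

h_f ≈ 28.5 m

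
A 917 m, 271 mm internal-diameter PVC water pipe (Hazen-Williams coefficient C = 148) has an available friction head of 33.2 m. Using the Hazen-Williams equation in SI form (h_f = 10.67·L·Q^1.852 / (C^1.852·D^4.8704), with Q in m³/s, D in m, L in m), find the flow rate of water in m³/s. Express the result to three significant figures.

Q ≈ 0.222 m³/s

Rearranging: Q = [h_f·C^1.852·D^4.8704 / (10.67·L)]^(1/1.852)
Q = [33.2·148^1.852·0.271^4.8704 / (10.67·917)]^0.540 = 0.2217 m³/s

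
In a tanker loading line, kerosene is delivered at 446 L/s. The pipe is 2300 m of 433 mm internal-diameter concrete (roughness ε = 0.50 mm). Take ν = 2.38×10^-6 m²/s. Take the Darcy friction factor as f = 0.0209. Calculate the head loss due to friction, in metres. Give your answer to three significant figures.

V = 4Q/(πD²) = 4·0.446/(π·0.433²) = 3.029 m/s
h_f = f(L/D)V²/(2g) = 0.02090·(2300/0.433)·3.029²/(2·9.81) = 51.91 m

h_f ≈ 51.9 m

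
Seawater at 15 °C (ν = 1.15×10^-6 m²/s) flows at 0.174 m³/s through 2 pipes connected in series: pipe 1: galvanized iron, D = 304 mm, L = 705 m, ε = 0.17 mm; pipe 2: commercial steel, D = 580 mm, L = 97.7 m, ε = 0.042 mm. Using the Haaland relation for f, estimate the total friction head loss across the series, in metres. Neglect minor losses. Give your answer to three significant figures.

Pipe 1: V = 2.397 m/s, Re = 6.34×10^5, ε/D = 5.59×10^-4, f = 0.01779, h_1 = f(L/D)V²/2g = 12.08 m
Pipe 2: V = 0.6586 m/s, Re = 3.32×10^5, ε/D = 7.24×10^-5, f = 0.01476, h_2 = f(L/D)V²/2g = 0.05495 m
Series → Q common, losses add: H = Σh = 12.14 m

H ≈ 12.1 m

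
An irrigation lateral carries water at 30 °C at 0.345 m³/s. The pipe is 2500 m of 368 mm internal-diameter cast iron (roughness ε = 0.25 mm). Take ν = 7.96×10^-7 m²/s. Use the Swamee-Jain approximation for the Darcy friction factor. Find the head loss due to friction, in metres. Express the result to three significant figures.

h_f ≈ 66.5 m

V = 4Q/(πD²) = 4·0.345/(π·0.368²) = 3.244 m/s
Re = VD/ν = 3.244·0.368/7.96×10^-7 = 1.50×10^6 → turbulent
ε/D = 0.25/368 = 6.79×10^-4
Swamee-Jain: f = 0.01826
h_f = f(L/D)V²/(2g) = 0.01826·(2500/0.368)·3.244²/(2·9.81) = 66.52 m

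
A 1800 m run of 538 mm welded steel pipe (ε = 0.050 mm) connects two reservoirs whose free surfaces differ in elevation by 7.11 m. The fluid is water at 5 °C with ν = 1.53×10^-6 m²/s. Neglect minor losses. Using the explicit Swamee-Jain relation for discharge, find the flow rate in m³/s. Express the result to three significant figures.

Swamee-Jain (Type II): Q = -0.965·√(gD⁵h_f/L)·ln[ε/(3.7D) + √(3.17ν²L/(gD³h_f))]
√(gD⁵h_f/L) = √(9.81·0.538⁵·7.11/1800) = 0.04179
ε/(3.7D) = 2.51×10^-5; √(3.17ν²L/(gD³h_f)) = 3.51×10^-5
Q = -0.965·0.04179·ln(6.019×10^-5) = 0.3919 m³/s
Check: V = 1.72 m/s, Re = 6.06×10^5, f = 0.01407, h_f = 7.13 m ≈ 7.11 m ✓

Q ≈ 0.392 m³/s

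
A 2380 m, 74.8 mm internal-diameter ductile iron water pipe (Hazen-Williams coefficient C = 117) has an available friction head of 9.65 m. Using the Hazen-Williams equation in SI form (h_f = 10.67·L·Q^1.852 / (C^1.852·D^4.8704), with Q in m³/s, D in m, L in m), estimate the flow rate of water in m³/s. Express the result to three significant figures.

Q ≈ 0.00182 m³/s

Rearranging: Q = [h_f·C^1.852·D^4.8704 / (10.67·L)]^(1/1.852)
Q = [9.65·117^1.852·0.0748^4.8704 / (10.67·2380)]^0.540 = 0.001820 m³/s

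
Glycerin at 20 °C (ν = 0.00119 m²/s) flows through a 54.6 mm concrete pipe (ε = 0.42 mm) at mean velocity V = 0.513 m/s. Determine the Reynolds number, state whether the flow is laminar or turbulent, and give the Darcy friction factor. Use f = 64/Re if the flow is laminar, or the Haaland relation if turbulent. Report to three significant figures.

Re = VD/ν = 0.5130·0.0546/0.00119 = 23.5
Re < 2300 → laminar → f = 64/Re = 2.719

Re ≈ 23.5; laminar; f = 64/Re ≈ 2.72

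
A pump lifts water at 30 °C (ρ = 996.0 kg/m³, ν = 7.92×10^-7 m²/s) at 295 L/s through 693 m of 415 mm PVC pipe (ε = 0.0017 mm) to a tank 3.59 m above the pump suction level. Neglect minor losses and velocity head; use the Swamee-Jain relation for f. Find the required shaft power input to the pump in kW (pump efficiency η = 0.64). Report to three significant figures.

P_shaft ≈ 37.1 kW

V = 4Q/(πD²) = 2.181 m/s; Re = 1.14×10^6; ε/D = 4.10×10^-6; f = 0.01146
h_f = f(L/D)V²/2g = 4.640 m
Total head H = z + h_f = 3.59 + 4.640 = 8.230 m
P_hyd = ρgQH = 996.0·9.81·0.295·8.230 = 23.72 kW
P_shaft = P_hyd/η = 23.72/0.64 = 37.07 kW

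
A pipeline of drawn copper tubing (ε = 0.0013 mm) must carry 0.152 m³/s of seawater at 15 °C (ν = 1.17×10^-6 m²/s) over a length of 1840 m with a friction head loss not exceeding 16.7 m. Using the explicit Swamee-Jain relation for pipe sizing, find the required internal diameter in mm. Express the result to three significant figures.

D ≈ 311 mm

Swamee-Jain (Type III): D = 0.66·[ε^1.25·(LQ²/(gh_f))^4.75 + ν·Q^9.4·(L/(gh_f))^5.2]^0.04
LQ²/(gh_f) = 0.2595; L/(gh_f) = 11.23
Term 1 = ε^1.25·(…)^4.75 = 7.24×10^-11; Term 2 = ν·Q^9.4·(…)^5.2 = 6.91×10^-9
D = 0.66·(7.24×10^-11 + 6.91×10^-9)^0.04 = 0.3114 m = 311 mm
Check: V = 2.00 m/s, Re = 5.31×10^5, f = 0.01302, h_f = 15.6 m ≈ 16.7 m ✓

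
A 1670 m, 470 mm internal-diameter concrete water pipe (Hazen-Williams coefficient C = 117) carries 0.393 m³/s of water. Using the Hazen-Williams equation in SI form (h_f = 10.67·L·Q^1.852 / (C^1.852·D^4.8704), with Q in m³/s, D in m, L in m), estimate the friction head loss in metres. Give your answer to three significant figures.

h_f = 10.67·1670·0.393^1.852 / (117^1.852·0.470^4.8704) = 18.47 m

h_f ≈ 18.5 m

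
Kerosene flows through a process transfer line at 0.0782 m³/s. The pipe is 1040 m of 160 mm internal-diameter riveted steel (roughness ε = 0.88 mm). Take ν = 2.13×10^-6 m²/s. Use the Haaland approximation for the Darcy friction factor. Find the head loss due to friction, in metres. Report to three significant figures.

V = 4Q/(πD²) = 4·0.0782/(π·0.160²) = 3.889 m/s
Re = VD/ν = 3.889·0.160/2.13×10^-6 = 2.92×10^5 → turbulent
ε/D = 0.88/160 = 0.00550
Haaland: f = 0.03160
h_f = f(L/D)V²/(2g) = 0.03160·(1040/0.160)·3.889²/(2·9.81) = 158.4 m

h_f ≈ 158 m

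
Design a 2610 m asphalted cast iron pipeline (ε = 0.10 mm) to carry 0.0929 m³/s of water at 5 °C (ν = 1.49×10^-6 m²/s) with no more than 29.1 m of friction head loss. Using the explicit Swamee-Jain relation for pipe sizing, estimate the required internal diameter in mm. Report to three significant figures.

Swamee-Jain (Type III): D = 0.66·[ε^1.25·(LQ²/(gh_f))^4.75 + ν·Q^9.4·(L/(gh_f))^5.2]^0.04
LQ²/(gh_f) = 0.07891; L/(gh_f) = 9.143
Term 1 = ε^1.25·(…)^4.75 = 5.77×10^-11; Term 2 = ν·Q^9.4·(…)^5.2 = 2.95×10^-11
D = 0.66·(5.77×10^-11 + 2.95×10^-11)^0.04 = 0.2613 m = 261 mm
Check: V = 1.73 m/s, Re = 3.04×10^5, f = 0.01760, h_f = 26.9 m ≈ 29.1 m ✓

D ≈ 261 mm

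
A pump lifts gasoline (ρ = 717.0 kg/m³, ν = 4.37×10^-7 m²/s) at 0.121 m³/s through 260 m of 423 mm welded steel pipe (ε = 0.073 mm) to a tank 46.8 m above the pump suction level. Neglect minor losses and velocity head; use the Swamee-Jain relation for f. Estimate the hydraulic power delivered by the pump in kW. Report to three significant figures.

V = 4Q/(πD²) = 0.8610 m/s; Re = 8.33×10^5; ε/D = 1.73×10^-4; f = 0.01463
h_f = f(L/D)V²/2g = 0.3399 m
Total head H = z + h_f = 46.8 + 0.3399 = 47.14 m
P_hyd = ρgQH = 717.0·9.81·0.121·47.14 = 40.12 kW

P_hyd ≈ 40.1 kW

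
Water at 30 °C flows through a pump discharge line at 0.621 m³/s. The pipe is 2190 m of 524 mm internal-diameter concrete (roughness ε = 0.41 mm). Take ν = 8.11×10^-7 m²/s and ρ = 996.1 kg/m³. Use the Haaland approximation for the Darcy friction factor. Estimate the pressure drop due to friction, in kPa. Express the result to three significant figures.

Δp ≈ 323 kPa

V = 4Q/(πD²) = 4·0.621/(π·0.524²) = 2.880 m/s
Re = VD/ν = 2.880·0.524/8.11×10^-7 = 1.86×10^6 → turbulent
ε/D = 0.41/524 = 7.82×10^-4
Haaland: f = 0.01872
h_f = f(L/D)V²/(2g) = 0.01872·(2190/0.524)·2.880²/(2·9.81) = 33.07 m
Δp = ρg·h_f = 996.1·9.81·33.07 = 323.2 kPa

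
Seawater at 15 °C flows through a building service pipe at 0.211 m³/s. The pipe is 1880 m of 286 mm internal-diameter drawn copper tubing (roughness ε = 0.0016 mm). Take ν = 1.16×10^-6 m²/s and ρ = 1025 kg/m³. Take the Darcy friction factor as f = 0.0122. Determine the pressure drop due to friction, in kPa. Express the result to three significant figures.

Δp ≈ 443 kPa

V = 4Q/(πD²) = 4·0.211/(π·0.286²) = 3.284 m/s
h_f = f(L/D)V²/(2g) = 0.01220·(1880/0.286)·3.284²/(2·9.81) = 44.09 m
Δp = ρg·h_f = 1025·9.81·44.09 = 443.4 kPa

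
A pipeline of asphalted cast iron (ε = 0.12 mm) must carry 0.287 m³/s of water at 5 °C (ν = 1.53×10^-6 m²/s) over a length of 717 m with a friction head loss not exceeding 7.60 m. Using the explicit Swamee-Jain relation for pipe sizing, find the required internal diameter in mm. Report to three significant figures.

D ≈ 407 mm

Swamee-Jain (Type III): D = 0.66·[ε^1.25·(LQ²/(gh_f))^4.75 + ν·Q^9.4·(L/(gh_f))^5.2]^0.04
LQ²/(gh_f) = 0.7921; L/(gh_f) = 9.617
Term 1 = ε^1.25·(…)^4.75 = 4.15×10^-6; Term 2 = ν·Q^9.4·(…)^5.2 = 1.59×10^-6
D = 0.66·(4.15×10^-6 + 1.59×10^-6)^0.04 = 0.4073 m = 407 mm
Check: V = 2.20 m/s, Re = 5.86×10^5, f = 0.01616, h_f = 7.04 m ≈ 7.60 m ✓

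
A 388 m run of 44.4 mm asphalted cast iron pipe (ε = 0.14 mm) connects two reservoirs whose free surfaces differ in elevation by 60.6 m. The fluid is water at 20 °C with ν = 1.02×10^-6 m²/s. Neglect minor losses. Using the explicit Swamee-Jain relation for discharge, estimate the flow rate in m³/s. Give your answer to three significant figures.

Q ≈ 0.00342 m³/s

Swamee-Jain (Type II): Q = -0.965·√(gD⁵h_f/L)·ln[ε/(3.7D) + √(3.17ν²L/(gD³h_f))]
√(gD⁵h_f/L) = √(9.81·0.0444⁵·60.6/388) = 5.142×10^-4
ε/(3.7D) = 8.52×10^-4; √(3.17ν²L/(gD³h_f)) = 1.57×10^-4
Q = -0.965·5.142×10^-4·ln(0.001009) = 0.003423 m³/s
Check: V = 2.21 m/s, Re = 9.62×10^4, f = 0.02810, h_f = 61.2 m ≈ 60.6 m ✓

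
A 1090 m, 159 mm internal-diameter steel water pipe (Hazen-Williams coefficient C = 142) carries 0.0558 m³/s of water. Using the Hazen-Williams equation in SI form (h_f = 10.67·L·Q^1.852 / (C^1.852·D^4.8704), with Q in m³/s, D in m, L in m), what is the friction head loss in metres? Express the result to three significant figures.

h_f ≈ 44.4 m

h_f = 10.67·1090·0.0558^1.852 / (142^1.852·0.159^4.8704) = 44.45 m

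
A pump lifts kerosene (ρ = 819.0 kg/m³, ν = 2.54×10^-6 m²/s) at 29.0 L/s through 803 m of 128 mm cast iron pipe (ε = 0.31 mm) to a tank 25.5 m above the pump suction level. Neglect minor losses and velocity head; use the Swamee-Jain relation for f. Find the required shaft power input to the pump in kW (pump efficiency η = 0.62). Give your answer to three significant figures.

V = 4Q/(πD²) = 2.254 m/s; Re = 1.14×10^5; ε/D = 0.00242; f = 0.02622
h_f = f(L/D)V²/2g = 42.57 m
Total head H = z + h_f = 25.5 + 42.57 = 68.07 m
P_hyd = ρgQH = 819.0·9.81·0.0290·68.07 = 15.86 kW
P_shaft = P_hyd/η = 15.86/0.62 = 25.58 kW

P_shaft ≈ 25.6 kW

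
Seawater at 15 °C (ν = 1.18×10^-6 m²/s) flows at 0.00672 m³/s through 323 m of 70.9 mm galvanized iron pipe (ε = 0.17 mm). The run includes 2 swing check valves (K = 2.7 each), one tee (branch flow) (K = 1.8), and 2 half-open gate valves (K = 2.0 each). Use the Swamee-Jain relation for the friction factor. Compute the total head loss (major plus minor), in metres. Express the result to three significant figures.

H_L ≈ 19.3 m

V = 4Q/(πD²) = 1.702 m/s; V²/2g = 0.1477 m
Re = 1.02×10^5, ε/D = 0.00240 → f = 0.02630 (Swamee-Jain)
Major: h_f = f(L/D)·V²/2g = 0.02630·4556·0.1477 = 17.69 m
Minor: ΣK = 11.2; h_m = ΣK·V²/2g = 1.654 m
Total H_L = 17.69 + 1.654 = 19.35 m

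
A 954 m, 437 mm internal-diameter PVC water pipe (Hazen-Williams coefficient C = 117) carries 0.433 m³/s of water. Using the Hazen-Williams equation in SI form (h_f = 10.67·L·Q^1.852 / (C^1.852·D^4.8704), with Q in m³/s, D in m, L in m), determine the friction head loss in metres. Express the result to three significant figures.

h_f = 10.67·954·0.433^1.852 / (117^1.852·0.437^4.8704) = 18.00 m

h_f ≈ 18.0 m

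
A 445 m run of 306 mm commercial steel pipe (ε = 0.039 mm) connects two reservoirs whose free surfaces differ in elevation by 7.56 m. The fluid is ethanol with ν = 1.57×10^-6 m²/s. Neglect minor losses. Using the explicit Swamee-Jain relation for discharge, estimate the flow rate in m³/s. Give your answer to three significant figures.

Q ≈ 0.194 m³/s

Swamee-Jain (Type II): Q = -0.965·√(gD⁵h_f/L)·ln[ε/(3.7D) + √(3.17ν²L/(gD³h_f))]
√(gD⁵h_f/L) = √(9.81·0.306⁵·7.56/445) = 0.02115
ε/(3.7D) = 3.44×10^-5; √(3.17ν²L/(gD³h_f)) = 4.05×10^-5
Q = -0.965·0.02115·ln(7.490×10^-5) = 0.1938 m³/s
Check: V = 2.64 m/s, Re = 5.14×10^5, f = 0.01474, h_f = 7.59 m ≈ 7.56 m ✓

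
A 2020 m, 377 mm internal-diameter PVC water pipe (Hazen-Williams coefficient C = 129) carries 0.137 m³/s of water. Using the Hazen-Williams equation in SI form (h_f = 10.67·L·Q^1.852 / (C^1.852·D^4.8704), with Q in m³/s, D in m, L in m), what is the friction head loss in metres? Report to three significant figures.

h_f = 10.67·2020·0.137^1.852 / (129^1.852·0.377^4.8704) = 7.750 m

h_f ≈ 7.75 m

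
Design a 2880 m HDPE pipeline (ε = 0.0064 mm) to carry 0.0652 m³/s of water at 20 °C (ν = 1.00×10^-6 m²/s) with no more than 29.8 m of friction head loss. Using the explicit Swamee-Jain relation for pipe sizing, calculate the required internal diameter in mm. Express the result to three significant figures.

D ≈ 220 mm

Swamee-Jain (Type III): D = 0.66·[ε^1.25·(LQ²/(gh_f))^4.75 + ν·Q^9.4·(L/(gh_f))^5.2]^0.04
LQ²/(gh_f) = 0.04188; L/(gh_f) = 9.852
Term 1 = ε^1.25·(…)^4.75 = 9.17×10^-14; Term 2 = ν·Q^9.4·(…)^5.2 = 1.05×10^-12
D = 0.66·(9.17×10^-14 + 1.05×10^-12)^0.04 = 0.2197 m = 220 mm
Check: V = 1.72 m/s, Re = 3.78×10^5, f = 0.01416, h_f = 28.0 m ≈ 29.8 m ✓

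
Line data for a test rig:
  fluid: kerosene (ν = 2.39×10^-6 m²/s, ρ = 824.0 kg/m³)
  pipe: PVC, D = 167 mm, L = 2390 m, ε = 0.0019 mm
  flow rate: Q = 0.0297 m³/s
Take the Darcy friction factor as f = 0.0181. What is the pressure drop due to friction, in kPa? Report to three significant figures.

V = 4Q/(πD²) = 4·0.0297/(π·0.167²) = 1.356 m/s
h_f = f(L/D)V²/(2g) = 0.01810·(2390/0.167)·1.356²/(2·9.81) = 24.27 m
Δp = ρg·h_f = 824.0·9.81·24.27 = 196.2 kPa

Δp ≈ 196 kPa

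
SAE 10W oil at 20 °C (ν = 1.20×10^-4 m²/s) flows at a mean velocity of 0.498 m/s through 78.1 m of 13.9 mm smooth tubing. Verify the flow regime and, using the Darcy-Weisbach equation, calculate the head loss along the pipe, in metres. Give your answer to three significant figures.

Re = VD/ν = 0.498·0.01390/1.20×10^-4 = 57.7 → laminar (Re < 2300)
f = 64/Re = 1.109
h_f = f(L/D)V²/(2g) = 1.109·(78.1/0.01390)·0.498²/(2·9.81) = 78.80 m

h_f ≈ 78.8 m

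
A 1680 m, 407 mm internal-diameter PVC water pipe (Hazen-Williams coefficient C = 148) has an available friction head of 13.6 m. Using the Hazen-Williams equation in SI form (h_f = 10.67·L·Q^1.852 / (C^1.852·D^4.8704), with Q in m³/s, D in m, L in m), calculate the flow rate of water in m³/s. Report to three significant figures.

Rearranging: Q = [h_f·C^1.852·D^4.8704 / (10.67·L)]^(1/1.852)
Q = [13.6·148^1.852·0.407^4.8704 / (10.67·1680)]^0.540 = 0.2877 m³/s

Q ≈ 0.288 m³/s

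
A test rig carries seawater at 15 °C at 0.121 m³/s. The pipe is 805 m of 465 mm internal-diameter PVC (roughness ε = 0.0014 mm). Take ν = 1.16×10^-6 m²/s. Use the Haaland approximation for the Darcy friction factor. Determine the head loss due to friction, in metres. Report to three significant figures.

h_f ≈ 0.649 m

V = 4Q/(πD²) = 4·0.121/(π·0.465²) = 0.7125 m/s
Re = VD/ν = 0.7125·0.465/1.16×10^-6 = 2.86×10^5 → turbulent
ε/D = 0.0014/465 = 3.01×10^-6
Haaland: f = 0.01450
h_f = f(L/D)V²/(2g) = 0.01450·(805/0.465)·0.7125²/(2·9.81) = 0.6495 m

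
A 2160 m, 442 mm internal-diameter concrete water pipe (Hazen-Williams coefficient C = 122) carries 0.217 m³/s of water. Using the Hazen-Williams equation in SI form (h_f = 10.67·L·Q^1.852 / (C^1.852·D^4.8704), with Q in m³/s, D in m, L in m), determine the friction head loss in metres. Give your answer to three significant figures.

h_f ≈ 9.93 m

h_f = 10.67·2160·0.217^1.852 / (122^1.852·0.442^4.8704) = 9.925 m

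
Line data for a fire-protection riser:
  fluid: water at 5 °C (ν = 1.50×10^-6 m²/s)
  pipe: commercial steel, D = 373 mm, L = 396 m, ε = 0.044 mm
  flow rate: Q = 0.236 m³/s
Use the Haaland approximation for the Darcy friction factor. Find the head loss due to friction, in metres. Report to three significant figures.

V = 4Q/(πD²) = 4·0.236/(π·0.373²) = 2.160 m/s
Re = VD/ν = 2.160·0.373/1.50×10^-6 = 5.37×10^5 → turbulent
ε/D = 0.044/373 = 1.18×10^-4
Haaland: f = 0.01435
h_f = f(L/D)V²/(2g) = 0.01435·(396/0.373)·2.160²/(2·9.81) = 3.623 m

h_f ≈ 3.62 m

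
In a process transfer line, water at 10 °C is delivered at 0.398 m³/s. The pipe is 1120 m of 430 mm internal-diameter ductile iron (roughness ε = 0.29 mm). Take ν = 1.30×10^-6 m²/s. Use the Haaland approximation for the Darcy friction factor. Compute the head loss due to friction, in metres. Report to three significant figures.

V = 4Q/(πD²) = 4·0.398/(π·0.430²) = 2.741 m/s
Re = VD/ν = 2.741·0.430/1.30×10^-6 = 9.07×10^5 → turbulent
ε/D = 0.29/430 = 6.74×10^-4
Haaland: f = 0.01831
h_f = f(L/D)V²/(2g) = 0.01831·(1120/0.430)·2.741²/(2·9.81) = 18.25 m

h_f ≈ 18.3 m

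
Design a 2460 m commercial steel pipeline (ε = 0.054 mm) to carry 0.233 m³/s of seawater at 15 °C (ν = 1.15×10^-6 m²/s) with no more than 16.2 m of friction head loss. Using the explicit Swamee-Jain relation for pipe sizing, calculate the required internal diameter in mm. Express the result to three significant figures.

D ≈ 402 mm

Swamee-Jain (Type III): D = 0.66·[ε^1.25·(LQ²/(gh_f))^4.75 + ν·Q^9.4·(L/(gh_f))^5.2]^0.04
LQ²/(gh_f) = 0.8404; L/(gh_f) = 15.48
Term 1 = ε^1.25·(…)^4.75 = 2.03×10^-6; Term 2 = ν·Q^9.4·(…)^5.2 = 2.00×10^-6
D = 0.66·(2.03×10^-6 + 2.00×10^-6)^0.04 = 0.4015 m = 402 mm
Check: V = 1.84 m/s, Re = 6.42×10^5, f = 0.01450, h_f = 15.3 m ≈ 16.2 m ✓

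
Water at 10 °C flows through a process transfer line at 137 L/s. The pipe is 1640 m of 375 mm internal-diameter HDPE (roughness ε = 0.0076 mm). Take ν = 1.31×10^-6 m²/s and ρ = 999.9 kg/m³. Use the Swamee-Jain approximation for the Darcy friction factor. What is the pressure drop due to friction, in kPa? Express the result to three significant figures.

Δp ≈ 47.7 kPa

V = 4Q/(πD²) = 4·0.137/(π·0.375²) = 1.240 m/s
Re = VD/ν = 1.240·0.375/1.31×10^-6 = 3.55×10^5 → turbulent
ε/D = 0.0076/375 = 2.03×10^-5
Swamee-Jain: f = 0.01419
h_f = f(L/D)V²/(2g) = 0.01419·(1640/0.375)·1.240²/(2·9.81) = 4.867 m
Δp = ρg·h_f = 999.9·9.81·4.867 = 47.74 kPa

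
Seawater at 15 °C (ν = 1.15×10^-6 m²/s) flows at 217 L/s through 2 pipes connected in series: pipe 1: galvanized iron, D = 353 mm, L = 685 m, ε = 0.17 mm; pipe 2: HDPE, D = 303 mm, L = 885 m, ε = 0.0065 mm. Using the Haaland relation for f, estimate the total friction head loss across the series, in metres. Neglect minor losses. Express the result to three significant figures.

Pipe 1: V = 2.217 m/s, Re = 6.81×10^5, ε/D = 4.82×10^-4, f = 0.01724, h_1 = f(L/D)V²/2g = 8.385 m
Pipe 2: V = 3.009 m/s, Re = 7.93×10^5, ε/D = 2.15×10^-5, f = 0.01240, h_2 = f(L/D)V²/2g = 16.71 m
Series → Q common, losses add: H = Σh = 25.10 m

H ≈ 25.1 m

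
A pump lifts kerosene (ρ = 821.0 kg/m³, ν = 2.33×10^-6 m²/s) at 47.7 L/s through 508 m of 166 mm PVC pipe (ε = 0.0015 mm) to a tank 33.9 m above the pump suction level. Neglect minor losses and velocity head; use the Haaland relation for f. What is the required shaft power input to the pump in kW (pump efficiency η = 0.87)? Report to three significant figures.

V = 4Q/(πD²) = 2.204 m/s; Re = 1.57×10^5; ε/D = 9.04×10^-6; f = 0.01630
h_f = f(L/D)V²/2g = 12.35 m
Total head H = z + h_f = 33.9 + 12.35 = 46.25 m
P_hyd = ρgQH = 821.0·9.81·0.0477·46.25 = 17.77 kW
P_shaft = P_hyd/η = 17.77/0.87 = 20.42 kW

P_shaft ≈ 20.4 kW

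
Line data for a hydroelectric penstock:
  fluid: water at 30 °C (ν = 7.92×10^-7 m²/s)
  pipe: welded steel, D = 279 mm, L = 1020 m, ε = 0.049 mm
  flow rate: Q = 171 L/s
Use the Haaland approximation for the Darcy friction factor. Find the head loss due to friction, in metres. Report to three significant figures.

V = 4Q/(πD²) = 4·0.171/(π·0.279²) = 2.797 m/s
Re = VD/ν = 2.797·0.279/7.92×10^-7 = 9.85×10^5 → turbulent
ε/D = 0.049/279 = 1.76×10^-4
Haaland: f = 0.01433
h_f = f(L/D)V²/(2g) = 0.01433·(1020/0.279)·2.797²/(2·9.81) = 20.89 m

h_f ≈ 20.9 m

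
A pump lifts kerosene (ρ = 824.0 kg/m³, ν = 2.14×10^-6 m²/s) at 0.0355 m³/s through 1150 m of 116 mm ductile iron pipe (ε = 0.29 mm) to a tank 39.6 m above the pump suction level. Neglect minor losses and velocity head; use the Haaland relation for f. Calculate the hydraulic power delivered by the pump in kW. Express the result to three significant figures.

V = 4Q/(πD²) = 3.359 m/s; Re = 1.82×10^5; ε/D = 0.00250; f = 0.02567
h_f = f(L/D)V²/2g = 146.3 m
Total head H = z + h_f = 39.6 + 146.3 = 185.9 m
P_hyd = ρgQH = 824.0·9.81·0.0355·185.9 = 53.36 kW

P_hyd ≈ 53.4 kW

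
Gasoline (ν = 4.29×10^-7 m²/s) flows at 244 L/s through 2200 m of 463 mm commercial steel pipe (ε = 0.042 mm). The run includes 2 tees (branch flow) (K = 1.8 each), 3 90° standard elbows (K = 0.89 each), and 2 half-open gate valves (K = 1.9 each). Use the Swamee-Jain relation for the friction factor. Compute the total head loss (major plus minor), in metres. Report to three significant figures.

V = 4Q/(πD²) = 1.449 m/s; V²/2g = 0.1070 m
Re = 1.56×10^6, ε/D = 9.07×10^-5 → f = 0.01291 (Swamee-Jain)
Major: h_f = f(L/D)·V²/2g = 0.01291·4752·0.1070 = 6.568 m
Minor: ΣK = 10.1; h_m = ΣK·V²/2g = 1.078 m
Total H_L = 6.568 + 1.078 = 7.646 m

H_L ≈ 7.65 m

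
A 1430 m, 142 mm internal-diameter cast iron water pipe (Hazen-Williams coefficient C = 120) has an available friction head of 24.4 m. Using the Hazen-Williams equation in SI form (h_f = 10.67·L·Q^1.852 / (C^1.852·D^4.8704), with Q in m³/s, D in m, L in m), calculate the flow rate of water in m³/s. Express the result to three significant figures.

Rearranging: Q = [h_f·C^1.852·D^4.8704 / (10.67·L)]^(1/1.852)
Q = [24.4·120^1.852·0.142^4.8704 / (10.67·1430)]^0.540 = 0.02188 m³/s

Q ≈ 0.0219 m³/s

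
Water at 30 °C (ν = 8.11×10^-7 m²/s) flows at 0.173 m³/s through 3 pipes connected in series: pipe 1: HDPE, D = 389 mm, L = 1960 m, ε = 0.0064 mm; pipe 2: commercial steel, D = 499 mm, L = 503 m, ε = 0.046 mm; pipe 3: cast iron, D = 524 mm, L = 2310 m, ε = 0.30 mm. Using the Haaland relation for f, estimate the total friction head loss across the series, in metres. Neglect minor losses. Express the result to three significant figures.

Pipe 1: V = 1.456 m/s, Re = 6.98×10^5, ε/D = 1.65×10^-5, f = 0.01256, h_1 = f(L/D)V²/2g = 6.834 m
Pipe 2: V = 0.8846 m/s, Re = 5.44×10^5, ε/D = 9.22×10^-5, f = 0.01403, h_2 = f(L/D)V²/2g = 0.5643 m
Pipe 3: V = 0.8022 m/s, Re = 5.18×10^5, ε/D = 5.73×10^-4, f = 0.01800, h_3 = f(L/D)V²/2g = 2.602 m
Series → Q common, losses add: H = Σh = 10.00 m

H ≈ 10.0 m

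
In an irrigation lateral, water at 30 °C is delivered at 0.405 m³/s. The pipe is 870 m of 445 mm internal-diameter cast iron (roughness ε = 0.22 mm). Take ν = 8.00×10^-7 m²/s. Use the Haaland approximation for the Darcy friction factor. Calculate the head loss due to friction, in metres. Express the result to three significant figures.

h_f ≈ 11.5 m

V = 4Q/(πD²) = 4·0.405/(π·0.445²) = 2.604 m/s
Re = VD/ν = 2.604·0.445/8.00×10^-7 = 1.45×10^6 → turbulent
ε/D = 0.22/445 = 4.94×10^-4
Haaland: f = 0.01700
h_f = f(L/D)V²/(2g) = 0.01700·(870/0.445)·2.604²/(2·9.81) = 11.49 m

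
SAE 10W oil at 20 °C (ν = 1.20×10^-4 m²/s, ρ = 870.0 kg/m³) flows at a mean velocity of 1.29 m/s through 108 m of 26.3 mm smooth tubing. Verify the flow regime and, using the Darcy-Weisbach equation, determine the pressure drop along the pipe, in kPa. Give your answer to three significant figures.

Re = VD/ν = 1.29·0.02630/1.20×10^-4 = 283 → laminar (Re < 2300)
f = 64/Re = 0.2264
h_f = f(L/D)V²/(2g) = 0.2264·(108/0.02630)·1.29²/(2·9.81) = 78.84 m
Δp = ρg·h_f = 870.0·9.81·78.84 = 672.9 kPa

Δp ≈ 673 kPa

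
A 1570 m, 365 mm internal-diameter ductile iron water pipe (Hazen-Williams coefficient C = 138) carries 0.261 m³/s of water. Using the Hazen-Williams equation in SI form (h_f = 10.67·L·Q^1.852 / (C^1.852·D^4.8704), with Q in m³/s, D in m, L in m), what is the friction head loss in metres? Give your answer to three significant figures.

h_f ≈ 20.5 m

h_f = 10.67·1570·0.261^1.852 / (138^1.852·0.365^4.8704) = 20.53 m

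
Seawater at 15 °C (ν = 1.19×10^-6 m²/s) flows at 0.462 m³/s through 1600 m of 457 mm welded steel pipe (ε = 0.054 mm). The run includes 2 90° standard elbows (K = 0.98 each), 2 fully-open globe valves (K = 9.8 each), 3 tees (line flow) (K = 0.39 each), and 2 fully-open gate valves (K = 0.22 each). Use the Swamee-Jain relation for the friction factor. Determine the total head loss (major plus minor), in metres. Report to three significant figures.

V = 4Q/(πD²) = 2.817 m/s; V²/2g = 0.4043 m
Re = 1.08×10^6, ε/D = 1.18×10^-4 → f = 0.01369 (Swamee-Jain)
Major: h_f = f(L/D)·V²/2g = 0.01369·3501·0.4043 = 19.38 m
Minor: ΣK = 23.2; h_m = ΣK·V²/2g = 9.368 m
Total H_L = 19.38 + 9.368 = 28.74 m

H_L ≈ 28.7 m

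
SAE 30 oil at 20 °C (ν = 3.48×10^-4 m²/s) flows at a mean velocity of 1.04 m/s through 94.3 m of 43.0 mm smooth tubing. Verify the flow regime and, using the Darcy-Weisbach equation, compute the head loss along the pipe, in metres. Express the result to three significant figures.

Re = VD/ν = 1.04·0.04300/3.48×10^-4 = 129 → laminar (Re < 2300)
f = 64/Re = 0.4980
h_f = f(L/D)V²/(2g) = 0.4980·(94.3/0.04300)·1.04²/(2·9.81) = 60.21 m

h_f ≈ 60.2 m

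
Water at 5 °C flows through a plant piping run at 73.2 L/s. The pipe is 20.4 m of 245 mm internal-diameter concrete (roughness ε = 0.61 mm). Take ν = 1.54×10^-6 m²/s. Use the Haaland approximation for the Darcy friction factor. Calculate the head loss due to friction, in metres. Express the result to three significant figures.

V = 4Q/(πD²) = 4·0.0732/(π·0.245²) = 1.553 m/s
Re = VD/ν = 1.553·0.245/1.54×10^-6 = 2.47×10^5 → turbulent
ε/D = 0.61/245 = 0.00249
Haaland: f = 0.02545
h_f = f(L/D)V²/(2g) = 0.02545·(20.4/0.245)·1.553²/(2·9.81) = 0.2604 m

h_f ≈ 0.260 m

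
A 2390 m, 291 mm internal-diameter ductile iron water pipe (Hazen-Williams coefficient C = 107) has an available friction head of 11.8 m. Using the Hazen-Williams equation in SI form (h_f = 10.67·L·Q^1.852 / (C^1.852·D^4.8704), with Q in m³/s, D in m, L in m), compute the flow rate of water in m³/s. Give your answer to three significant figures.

Q ≈ 0.0659 m³/s

Rearranging: Q = [h_f·C^1.852·D^4.8704 / (10.67·L)]^(1/1.852)
Q = [11.8·107^1.852·0.291^4.8704 / (10.67·2390)]^0.540 = 0.06591 m³/s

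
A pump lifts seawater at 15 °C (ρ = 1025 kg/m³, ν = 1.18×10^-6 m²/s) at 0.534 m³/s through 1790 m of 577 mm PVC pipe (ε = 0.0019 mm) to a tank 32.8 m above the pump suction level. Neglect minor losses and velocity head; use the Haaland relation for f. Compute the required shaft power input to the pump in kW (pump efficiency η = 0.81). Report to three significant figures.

P_shaft ≈ 268 kW

V = 4Q/(πD²) = 2.042 m/s; Re = 9.99×10^5; ε/D = 3.29×10^-6; f = 0.01164
h_f = f(L/D)V²/2g = 7.678 m
Total head H = z + h_f = 32.8 + 7.678 = 40.48 m
P_hyd = ρgQH = 1025·9.81·0.534·40.48 = 217.3 kW
P_shaft = P_hyd/η = 217.3/0.81 = 268.3 kW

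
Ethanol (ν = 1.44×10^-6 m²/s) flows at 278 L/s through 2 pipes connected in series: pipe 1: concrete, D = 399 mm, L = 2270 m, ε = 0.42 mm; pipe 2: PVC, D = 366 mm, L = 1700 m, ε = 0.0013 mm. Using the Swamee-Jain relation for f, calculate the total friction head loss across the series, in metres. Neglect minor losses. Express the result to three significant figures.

H ≈ 50.0 m

Pipe 1: V = 2.223 m/s, Re = 6.16×10^5, ε/D = 0.00105, f = 0.02047, h_1 = f(L/D)V²/2g = 29.34 m
Pipe 2: V = 2.642 m/s, Re = 6.72×10^5, ε/D = 3.55×10^-6, f = 0.01250, h_2 = f(L/D)V²/2g = 20.65 m
Series → Q common, losses add: H = Σh = 49.99 m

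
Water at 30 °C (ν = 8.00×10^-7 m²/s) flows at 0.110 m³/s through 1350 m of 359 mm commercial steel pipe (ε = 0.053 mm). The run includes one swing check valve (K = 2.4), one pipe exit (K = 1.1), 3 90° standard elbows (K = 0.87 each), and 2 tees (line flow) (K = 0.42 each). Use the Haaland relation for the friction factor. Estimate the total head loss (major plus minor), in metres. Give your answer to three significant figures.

H_L ≈ 3.77 m

V = 4Q/(πD²) = 1.087 m/s; V²/2g = 0.06019 m
Re = 4.88×10^5, ε/D = 1.48×10^-4 → f = 0.01481 (Haaland)
Major: h_f = f(L/D)·V²/2g = 0.01481·3760·0.06019 = 3.353 m
Minor: ΣK = 6.95; h_m = ΣK·V²/2g = 0.4183 m
Total H_L = 3.353 + 0.4183 = 3.771 m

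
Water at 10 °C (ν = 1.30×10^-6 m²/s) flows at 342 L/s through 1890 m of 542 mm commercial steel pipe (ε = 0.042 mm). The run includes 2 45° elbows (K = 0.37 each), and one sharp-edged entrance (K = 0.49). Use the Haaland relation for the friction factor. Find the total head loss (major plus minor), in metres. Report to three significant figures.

H_L ≈ 5.47 m

V = 4Q/(πD²) = 1.482 m/s; V²/2g = 0.1120 m
Re = 6.18×10^5, ε/D = 7.75×10^-5 → f = 0.01365 (Haaland)
Major: h_f = f(L/D)·V²/2g = 0.01365·3487·0.1120 = 5.330 m
Minor: ΣK = 1.23; h_m = ΣK·V²/2g = 0.1377 m
Total H_L = 5.330 + 0.1377 = 5.468 m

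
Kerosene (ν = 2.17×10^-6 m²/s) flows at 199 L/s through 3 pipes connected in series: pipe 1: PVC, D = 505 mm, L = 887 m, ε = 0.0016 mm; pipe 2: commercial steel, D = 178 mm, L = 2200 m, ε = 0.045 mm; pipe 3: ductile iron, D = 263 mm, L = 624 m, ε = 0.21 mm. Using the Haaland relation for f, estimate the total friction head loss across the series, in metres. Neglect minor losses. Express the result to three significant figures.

H ≈ 656 m

Pipe 1: V = 0.9935 m/s, Re = 2.31×10^5, ε/D = 3.17×10^-6, f = 0.01509, h_1 = f(L/D)V²/2g = 1.334 m
Pipe 2: V = 7.997 m/s, Re = 6.56×10^5, ε/D = 2.53×10^-4, f = 0.01548, h_2 = f(L/D)V²/2g = 623.8 m
Pipe 3: V = 3.663 m/s, Re = 4.44×10^5, ε/D = 7.98×10^-4, f = 0.01932, h_3 = f(L/D)V²/2g = 31.36 m
Series → Q common, losses add: H = Σh = 656.5 m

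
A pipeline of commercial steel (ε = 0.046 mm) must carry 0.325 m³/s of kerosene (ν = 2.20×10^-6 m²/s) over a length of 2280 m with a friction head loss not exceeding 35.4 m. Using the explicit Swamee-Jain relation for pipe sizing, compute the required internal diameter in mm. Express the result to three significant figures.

Swamee-Jain (Type III): D = 0.66·[ε^1.25·(LQ²/(gh_f))^4.75 + ν·Q^9.4·(L/(gh_f))^5.2]^0.04
LQ²/(gh_f) = 0.6935; L/(gh_f) = 6.565
Term 1 = ε^1.25·(…)^4.75 = 6.66×10^-7; Term 2 = ν·Q^9.4·(…)^5.2 = 1.01×10^-6
D = 0.66·(6.66×10^-7 + 1.01×10^-6)^0.04 = 0.3877 m = 388 mm
Check: V = 2.75 m/s, Re = 4.85×10^5, f = 0.01473, h_f = 33.5 m ≈ 35.4 m ✓

D ≈ 388 mm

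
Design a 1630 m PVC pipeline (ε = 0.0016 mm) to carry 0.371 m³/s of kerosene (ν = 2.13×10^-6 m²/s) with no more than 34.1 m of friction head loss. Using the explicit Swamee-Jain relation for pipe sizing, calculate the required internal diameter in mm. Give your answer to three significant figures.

Swamee-Jain (Type III): D = 0.66·[ε^1.25·(LQ²/(gh_f))^4.75 + ν·Q^9.4·(L/(gh_f))^5.2]^0.04
LQ²/(gh_f) = 0.6707; L/(gh_f) = 4.873
Term 1 = ε^1.25·(…)^4.75 = 8.53×10^-9; Term 2 = ν·Q^9.4·(…)^5.2 = 7.19×10^-7
D = 0.66·(8.53×10^-9 + 7.19×10^-7)^0.04 = 0.3750 m = 375 mm
Check: V = 3.36 m/s, Re = 5.91×10^5, f = 0.01278, h_f = 32.0 m ≈ 34.1 m ✓

D ≈ 375 mm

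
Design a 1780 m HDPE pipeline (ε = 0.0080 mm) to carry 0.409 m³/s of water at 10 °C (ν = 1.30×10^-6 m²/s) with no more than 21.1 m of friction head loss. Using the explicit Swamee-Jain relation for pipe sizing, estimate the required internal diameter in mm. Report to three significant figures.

D ≈ 431 mm

Swamee-Jain (Type III): D = 0.66·[ε^1.25·(LQ²/(gh_f))^4.75 + ν·Q^9.4·(L/(gh_f))^5.2]^0.04
LQ²/(gh_f) = 1.439; L/(gh_f) = 8.599
Term 1 = ε^1.25·(…)^4.75 = 2.39×10^-6; Term 2 = ν·Q^9.4·(…)^5.2 = 2.11×10^-5
D = 0.66·(2.39×10^-6 + 2.11×10^-5)^0.04 = 0.4309 m = 431 mm
Check: V = 2.81 m/s, Re = 9.30×10^5, f = 0.01218, h_f = 20.2 m ≈ 21.1 m ✓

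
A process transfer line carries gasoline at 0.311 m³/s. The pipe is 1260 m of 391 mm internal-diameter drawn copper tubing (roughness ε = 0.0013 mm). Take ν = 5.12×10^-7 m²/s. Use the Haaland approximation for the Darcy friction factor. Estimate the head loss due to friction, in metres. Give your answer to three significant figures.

h_f ≈ 11.5 m

V = 4Q/(πD²) = 4·0.311/(π·0.391²) = 2.590 m/s
Re = VD/ν = 2.590·0.391/5.12×10^-7 = 1.98×10^6 → turbulent
ε/D = 0.0013/391 = 3.32×10^-6
Haaland: f = 0.01045
h_f = f(L/D)V²/(2g) = 0.01045·(1260/0.391)·2.590²/(2·9.81) = 11.52 m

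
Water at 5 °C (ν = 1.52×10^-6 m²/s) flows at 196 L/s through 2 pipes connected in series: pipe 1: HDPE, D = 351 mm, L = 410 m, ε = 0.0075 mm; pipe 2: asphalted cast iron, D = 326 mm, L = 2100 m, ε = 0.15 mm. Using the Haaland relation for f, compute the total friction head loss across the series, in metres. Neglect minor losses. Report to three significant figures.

Pipe 1: V = 2.026 m/s, Re = 4.68×10^5, ε/D = 2.14×10^-5, f = 0.01346, h_1 = f(L/D)V²/2g = 3.288 m
Pipe 2: V = 2.348 m/s, Re = 5.04×10^5, ε/D = 4.60×10^-4, f = 0.01731, h_2 = f(L/D)V²/2g = 31.34 m
Series → Q common, losses add: H = Σh = 34.63 m

H ≈ 34.6 m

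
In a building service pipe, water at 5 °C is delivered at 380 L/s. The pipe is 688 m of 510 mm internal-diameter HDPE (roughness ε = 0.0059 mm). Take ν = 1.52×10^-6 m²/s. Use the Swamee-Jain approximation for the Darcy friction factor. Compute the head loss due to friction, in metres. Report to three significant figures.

h_f ≈ 3.05 m

V = 4Q/(πD²) = 4·0.380/(π·0.510²) = 1.860 m/s
Re = VD/ν = 1.860·0.510/1.52×10^-6 = 6.24×10^5 → turbulent
ε/D = 0.0059/510 = 1.16×10^-5
Swamee-Jain: f = 0.01280
h_f = f(L/D)V²/(2g) = 0.01280·(688/0.510)·1.860²/(2·9.81) = 3.045 m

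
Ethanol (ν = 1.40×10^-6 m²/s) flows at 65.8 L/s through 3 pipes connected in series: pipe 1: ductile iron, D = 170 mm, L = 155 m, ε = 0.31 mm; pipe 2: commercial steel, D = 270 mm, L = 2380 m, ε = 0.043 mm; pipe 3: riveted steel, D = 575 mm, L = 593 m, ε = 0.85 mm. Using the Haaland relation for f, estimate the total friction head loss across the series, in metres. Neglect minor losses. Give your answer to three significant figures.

Pipe 1: V = 2.899 m/s, Re = 3.52×10^5, ε/D = 0.00182, f = 0.02339, h_1 = f(L/D)V²/2g = 9.133 m
Pipe 2: V = 1.149 m/s, Re = 2.22×10^5, ε/D = 1.59×10^-4, f = 0.01636, h_2 = f(L/D)V²/2g = 9.709 m
Pipe 3: V = 0.2534 m/s, Re = 1.04×10^5, ε/D = 0.00148, f = 0.02344, h_3 = f(L/D)V²/2g = 0.07912 m
Series → Q common, losses add: H = Σh = 18.92 m

H ≈ 18.9 m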